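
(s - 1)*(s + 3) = s^2 + 2*s - 3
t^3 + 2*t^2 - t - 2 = (t - 1)*(t + 1)*(t + 2)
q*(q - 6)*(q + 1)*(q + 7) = q^4 + 2*q^3 - 41*q^2 - 42*q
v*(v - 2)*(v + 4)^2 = v^4 + 6*v^3 - 32*v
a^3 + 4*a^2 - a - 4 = (a - 1)*(a + 1)*(a + 4)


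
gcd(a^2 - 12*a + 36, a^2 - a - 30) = a - 6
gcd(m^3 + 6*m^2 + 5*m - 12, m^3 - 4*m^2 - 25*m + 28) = m^2 + 3*m - 4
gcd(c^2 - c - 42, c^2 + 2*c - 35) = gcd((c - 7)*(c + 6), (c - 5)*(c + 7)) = 1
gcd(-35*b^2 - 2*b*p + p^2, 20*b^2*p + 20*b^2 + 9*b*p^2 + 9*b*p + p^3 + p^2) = 5*b + p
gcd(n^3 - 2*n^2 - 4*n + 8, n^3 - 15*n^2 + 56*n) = 1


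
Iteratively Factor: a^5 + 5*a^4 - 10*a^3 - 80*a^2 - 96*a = (a + 4)*(a^4 + a^3 - 14*a^2 - 24*a) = (a + 2)*(a + 4)*(a^3 - a^2 - 12*a) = a*(a + 2)*(a + 4)*(a^2 - a - 12) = a*(a - 4)*(a + 2)*(a + 4)*(a + 3)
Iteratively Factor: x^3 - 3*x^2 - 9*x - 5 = (x + 1)*(x^2 - 4*x - 5) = (x + 1)^2*(x - 5)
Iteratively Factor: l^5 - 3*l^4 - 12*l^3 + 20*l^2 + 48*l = (l - 3)*(l^4 - 12*l^2 - 16*l) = l*(l - 3)*(l^3 - 12*l - 16) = l*(l - 3)*(l + 2)*(l^2 - 2*l - 8) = l*(l - 4)*(l - 3)*(l + 2)*(l + 2)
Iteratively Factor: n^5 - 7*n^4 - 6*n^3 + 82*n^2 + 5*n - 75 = (n - 1)*(n^4 - 6*n^3 - 12*n^2 + 70*n + 75) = (n - 5)*(n - 1)*(n^3 - n^2 - 17*n - 15) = (n - 5)*(n - 1)*(n + 1)*(n^2 - 2*n - 15) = (n - 5)*(n - 1)*(n + 1)*(n + 3)*(n - 5)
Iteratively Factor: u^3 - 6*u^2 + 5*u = (u - 5)*(u^2 - u) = (u - 5)*(u - 1)*(u)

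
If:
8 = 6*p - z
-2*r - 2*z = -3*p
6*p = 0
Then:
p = 0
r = 8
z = -8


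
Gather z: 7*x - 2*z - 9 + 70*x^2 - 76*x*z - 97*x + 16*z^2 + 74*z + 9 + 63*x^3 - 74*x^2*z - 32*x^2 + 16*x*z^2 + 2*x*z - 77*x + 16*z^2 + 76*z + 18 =63*x^3 + 38*x^2 - 167*x + z^2*(16*x + 32) + z*(-74*x^2 - 74*x + 148) + 18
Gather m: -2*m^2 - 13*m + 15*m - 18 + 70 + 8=-2*m^2 + 2*m + 60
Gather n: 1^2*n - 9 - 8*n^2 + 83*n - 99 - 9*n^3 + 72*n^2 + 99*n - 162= -9*n^3 + 64*n^2 + 183*n - 270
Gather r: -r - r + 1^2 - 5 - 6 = -2*r - 10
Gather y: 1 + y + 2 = y + 3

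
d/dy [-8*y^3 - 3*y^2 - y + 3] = -24*y^2 - 6*y - 1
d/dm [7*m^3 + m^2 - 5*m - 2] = 21*m^2 + 2*m - 5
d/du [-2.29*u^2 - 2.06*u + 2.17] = -4.58*u - 2.06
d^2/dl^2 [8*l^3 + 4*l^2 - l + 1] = 48*l + 8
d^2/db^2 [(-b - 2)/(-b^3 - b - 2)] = 2*((b + 2)*(3*b^2 + 1)^2 - (3*b^2 + 3*b*(b + 2) + 1)*(b^3 + b + 2))/(b^3 + b + 2)^3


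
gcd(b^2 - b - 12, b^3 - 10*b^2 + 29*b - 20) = b - 4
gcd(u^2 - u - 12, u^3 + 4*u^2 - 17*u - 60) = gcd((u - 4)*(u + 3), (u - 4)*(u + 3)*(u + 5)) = u^2 - u - 12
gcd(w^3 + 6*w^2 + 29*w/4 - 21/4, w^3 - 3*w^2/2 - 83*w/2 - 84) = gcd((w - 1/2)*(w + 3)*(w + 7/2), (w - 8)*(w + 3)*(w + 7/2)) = w^2 + 13*w/2 + 21/2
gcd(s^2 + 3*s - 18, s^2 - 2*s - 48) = s + 6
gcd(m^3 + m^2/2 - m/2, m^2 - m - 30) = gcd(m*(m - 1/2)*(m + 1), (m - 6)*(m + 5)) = 1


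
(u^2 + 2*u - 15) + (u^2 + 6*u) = 2*u^2 + 8*u - 15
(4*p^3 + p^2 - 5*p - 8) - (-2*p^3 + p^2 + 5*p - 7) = 6*p^3 - 10*p - 1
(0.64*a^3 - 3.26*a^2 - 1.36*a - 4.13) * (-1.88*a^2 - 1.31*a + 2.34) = -1.2032*a^5 + 5.2904*a^4 + 8.325*a^3 + 1.9176*a^2 + 2.2279*a - 9.6642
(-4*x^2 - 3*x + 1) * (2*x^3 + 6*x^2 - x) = -8*x^5 - 30*x^4 - 12*x^3 + 9*x^2 - x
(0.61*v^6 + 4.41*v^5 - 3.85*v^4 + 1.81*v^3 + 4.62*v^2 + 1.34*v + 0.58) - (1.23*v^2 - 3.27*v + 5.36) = 0.61*v^6 + 4.41*v^5 - 3.85*v^4 + 1.81*v^3 + 3.39*v^2 + 4.61*v - 4.78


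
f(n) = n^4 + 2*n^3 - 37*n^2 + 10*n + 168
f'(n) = 4*n^3 + 6*n^2 - 74*n + 10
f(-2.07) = -10.62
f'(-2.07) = 153.41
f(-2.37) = -58.60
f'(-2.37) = 165.83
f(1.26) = 128.38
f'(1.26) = -65.71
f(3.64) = -13.83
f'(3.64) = 13.05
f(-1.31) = 89.85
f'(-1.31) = 108.24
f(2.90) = 5.34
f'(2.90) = -56.58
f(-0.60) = 148.38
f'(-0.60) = 55.70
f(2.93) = 3.67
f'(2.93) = -54.70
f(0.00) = 168.00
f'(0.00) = 10.00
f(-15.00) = 35568.00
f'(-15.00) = -11030.00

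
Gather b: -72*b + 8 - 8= -72*b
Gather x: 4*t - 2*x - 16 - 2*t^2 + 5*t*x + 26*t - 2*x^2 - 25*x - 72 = -2*t^2 + 30*t - 2*x^2 + x*(5*t - 27) - 88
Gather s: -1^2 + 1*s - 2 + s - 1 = 2*s - 4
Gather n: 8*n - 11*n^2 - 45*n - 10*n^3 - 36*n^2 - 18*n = -10*n^3 - 47*n^2 - 55*n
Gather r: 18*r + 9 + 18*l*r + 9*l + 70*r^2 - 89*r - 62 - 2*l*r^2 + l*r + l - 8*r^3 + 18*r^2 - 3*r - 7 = 10*l - 8*r^3 + r^2*(88 - 2*l) + r*(19*l - 74) - 60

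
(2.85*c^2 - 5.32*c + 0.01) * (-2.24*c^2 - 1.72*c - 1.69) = -6.384*c^4 + 7.0148*c^3 + 4.3115*c^2 + 8.9736*c - 0.0169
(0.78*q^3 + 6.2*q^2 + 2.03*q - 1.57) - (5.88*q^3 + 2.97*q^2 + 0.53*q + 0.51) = -5.1*q^3 + 3.23*q^2 + 1.5*q - 2.08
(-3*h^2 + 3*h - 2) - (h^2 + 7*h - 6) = -4*h^2 - 4*h + 4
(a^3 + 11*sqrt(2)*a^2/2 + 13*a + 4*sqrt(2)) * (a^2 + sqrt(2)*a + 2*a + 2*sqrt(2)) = a^5 + 2*a^4 + 13*sqrt(2)*a^4/2 + 13*sqrt(2)*a^3 + 24*a^3 + 17*sqrt(2)*a^2 + 48*a^2 + 8*a + 34*sqrt(2)*a + 16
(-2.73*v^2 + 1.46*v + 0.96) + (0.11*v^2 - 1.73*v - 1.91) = -2.62*v^2 - 0.27*v - 0.95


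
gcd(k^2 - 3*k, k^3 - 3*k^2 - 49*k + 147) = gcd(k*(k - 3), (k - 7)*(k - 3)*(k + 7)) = k - 3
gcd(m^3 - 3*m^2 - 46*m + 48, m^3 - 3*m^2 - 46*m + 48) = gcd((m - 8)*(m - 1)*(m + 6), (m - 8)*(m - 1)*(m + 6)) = m^3 - 3*m^2 - 46*m + 48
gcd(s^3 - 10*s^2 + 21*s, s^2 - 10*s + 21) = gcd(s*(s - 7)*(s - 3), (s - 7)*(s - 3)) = s^2 - 10*s + 21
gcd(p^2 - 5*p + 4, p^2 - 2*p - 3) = 1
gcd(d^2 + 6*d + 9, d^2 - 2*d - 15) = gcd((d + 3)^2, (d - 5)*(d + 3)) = d + 3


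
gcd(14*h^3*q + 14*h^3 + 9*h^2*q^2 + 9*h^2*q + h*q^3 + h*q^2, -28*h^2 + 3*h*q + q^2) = 7*h + q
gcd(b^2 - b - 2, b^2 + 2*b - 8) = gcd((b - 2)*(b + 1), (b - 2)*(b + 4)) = b - 2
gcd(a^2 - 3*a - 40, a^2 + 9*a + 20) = a + 5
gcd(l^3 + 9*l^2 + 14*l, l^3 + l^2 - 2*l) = l^2 + 2*l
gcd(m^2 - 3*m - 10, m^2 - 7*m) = 1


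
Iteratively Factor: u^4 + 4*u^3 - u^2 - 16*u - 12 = (u + 1)*(u^3 + 3*u^2 - 4*u - 12) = (u + 1)*(u + 2)*(u^2 + u - 6) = (u + 1)*(u + 2)*(u + 3)*(u - 2)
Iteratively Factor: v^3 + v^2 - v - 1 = (v + 1)*(v^2 - 1) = (v + 1)^2*(v - 1)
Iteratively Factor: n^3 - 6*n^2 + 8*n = (n - 2)*(n^2 - 4*n) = (n - 4)*(n - 2)*(n)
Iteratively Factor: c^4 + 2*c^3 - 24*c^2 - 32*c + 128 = (c - 2)*(c^3 + 4*c^2 - 16*c - 64) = (c - 4)*(c - 2)*(c^2 + 8*c + 16) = (c - 4)*(c - 2)*(c + 4)*(c + 4)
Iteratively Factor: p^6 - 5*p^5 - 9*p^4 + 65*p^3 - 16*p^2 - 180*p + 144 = (p + 3)*(p^5 - 8*p^4 + 15*p^3 + 20*p^2 - 76*p + 48) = (p - 2)*(p + 3)*(p^4 - 6*p^3 + 3*p^2 + 26*p - 24) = (p - 2)*(p + 2)*(p + 3)*(p^3 - 8*p^2 + 19*p - 12) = (p - 2)*(p - 1)*(p + 2)*(p + 3)*(p^2 - 7*p + 12) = (p - 4)*(p - 2)*(p - 1)*(p + 2)*(p + 3)*(p - 3)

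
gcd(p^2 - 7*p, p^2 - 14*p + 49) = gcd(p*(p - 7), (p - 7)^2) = p - 7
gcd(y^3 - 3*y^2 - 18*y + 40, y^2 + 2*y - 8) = y^2 + 2*y - 8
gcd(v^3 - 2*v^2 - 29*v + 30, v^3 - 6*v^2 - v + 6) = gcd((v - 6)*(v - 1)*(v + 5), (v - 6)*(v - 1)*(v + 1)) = v^2 - 7*v + 6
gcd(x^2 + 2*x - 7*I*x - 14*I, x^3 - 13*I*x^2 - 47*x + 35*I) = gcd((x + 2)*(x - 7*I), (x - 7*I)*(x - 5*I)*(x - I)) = x - 7*I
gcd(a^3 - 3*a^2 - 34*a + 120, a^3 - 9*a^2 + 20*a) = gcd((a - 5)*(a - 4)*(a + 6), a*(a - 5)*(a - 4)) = a^2 - 9*a + 20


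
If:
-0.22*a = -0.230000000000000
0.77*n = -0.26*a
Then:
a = 1.05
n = -0.35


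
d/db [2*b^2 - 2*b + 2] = 4*b - 2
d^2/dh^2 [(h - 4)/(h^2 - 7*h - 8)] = 2*((11 - 3*h)*(-h^2 + 7*h + 8) - (h - 4)*(2*h - 7)^2)/(-h^2 + 7*h + 8)^3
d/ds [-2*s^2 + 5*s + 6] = 5 - 4*s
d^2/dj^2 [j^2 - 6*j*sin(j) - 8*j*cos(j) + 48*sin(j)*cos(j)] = 6*j*sin(j) + 8*j*cos(j) + 16*sin(j) - 96*sin(2*j) - 12*cos(j) + 2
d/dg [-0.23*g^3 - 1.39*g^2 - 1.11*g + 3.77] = -0.69*g^2 - 2.78*g - 1.11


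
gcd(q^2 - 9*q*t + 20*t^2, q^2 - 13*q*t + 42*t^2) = 1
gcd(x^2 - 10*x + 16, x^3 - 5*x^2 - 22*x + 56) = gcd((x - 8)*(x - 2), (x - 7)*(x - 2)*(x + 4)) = x - 2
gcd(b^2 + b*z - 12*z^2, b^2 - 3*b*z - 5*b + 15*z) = -b + 3*z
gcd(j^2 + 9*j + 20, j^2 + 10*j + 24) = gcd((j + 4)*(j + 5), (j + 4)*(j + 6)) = j + 4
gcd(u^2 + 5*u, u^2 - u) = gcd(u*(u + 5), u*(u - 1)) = u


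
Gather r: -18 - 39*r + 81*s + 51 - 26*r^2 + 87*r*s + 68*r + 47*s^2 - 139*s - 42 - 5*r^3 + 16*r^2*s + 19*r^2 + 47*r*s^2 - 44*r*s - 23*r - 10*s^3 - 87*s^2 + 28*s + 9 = -5*r^3 + r^2*(16*s - 7) + r*(47*s^2 + 43*s + 6) - 10*s^3 - 40*s^2 - 30*s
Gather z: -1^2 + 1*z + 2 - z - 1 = 0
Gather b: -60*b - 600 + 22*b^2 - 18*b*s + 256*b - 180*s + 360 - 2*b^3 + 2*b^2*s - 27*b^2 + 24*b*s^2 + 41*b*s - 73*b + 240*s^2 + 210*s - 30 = -2*b^3 + b^2*(2*s - 5) + b*(24*s^2 + 23*s + 123) + 240*s^2 + 30*s - 270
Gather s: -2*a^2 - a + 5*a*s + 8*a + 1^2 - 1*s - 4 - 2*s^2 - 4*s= -2*a^2 + 7*a - 2*s^2 + s*(5*a - 5) - 3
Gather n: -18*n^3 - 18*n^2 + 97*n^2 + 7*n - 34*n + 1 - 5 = -18*n^3 + 79*n^2 - 27*n - 4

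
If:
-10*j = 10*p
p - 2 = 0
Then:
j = -2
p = 2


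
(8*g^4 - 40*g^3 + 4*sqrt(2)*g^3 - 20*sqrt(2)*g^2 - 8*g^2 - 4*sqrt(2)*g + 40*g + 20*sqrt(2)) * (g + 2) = 8*g^5 - 24*g^4 + 4*sqrt(2)*g^4 - 88*g^3 - 12*sqrt(2)*g^3 - 44*sqrt(2)*g^2 + 24*g^2 + 12*sqrt(2)*g + 80*g + 40*sqrt(2)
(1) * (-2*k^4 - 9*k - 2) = -2*k^4 - 9*k - 2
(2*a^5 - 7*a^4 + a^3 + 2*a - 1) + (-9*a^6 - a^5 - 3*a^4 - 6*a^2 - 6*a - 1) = -9*a^6 + a^5 - 10*a^4 + a^3 - 6*a^2 - 4*a - 2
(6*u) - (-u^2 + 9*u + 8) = u^2 - 3*u - 8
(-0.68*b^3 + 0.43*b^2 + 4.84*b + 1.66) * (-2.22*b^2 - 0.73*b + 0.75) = 1.5096*b^5 - 0.4582*b^4 - 11.5687*b^3 - 6.8959*b^2 + 2.4182*b + 1.245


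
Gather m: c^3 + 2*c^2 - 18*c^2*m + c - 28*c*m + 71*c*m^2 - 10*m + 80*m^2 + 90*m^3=c^3 + 2*c^2 + c + 90*m^3 + m^2*(71*c + 80) + m*(-18*c^2 - 28*c - 10)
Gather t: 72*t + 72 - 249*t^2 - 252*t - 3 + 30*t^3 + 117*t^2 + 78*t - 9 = 30*t^3 - 132*t^2 - 102*t + 60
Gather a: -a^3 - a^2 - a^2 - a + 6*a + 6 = -a^3 - 2*a^2 + 5*a + 6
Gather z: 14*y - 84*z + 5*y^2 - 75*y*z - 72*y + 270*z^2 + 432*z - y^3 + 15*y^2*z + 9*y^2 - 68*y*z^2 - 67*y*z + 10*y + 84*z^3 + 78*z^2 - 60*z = -y^3 + 14*y^2 - 48*y + 84*z^3 + z^2*(348 - 68*y) + z*(15*y^2 - 142*y + 288)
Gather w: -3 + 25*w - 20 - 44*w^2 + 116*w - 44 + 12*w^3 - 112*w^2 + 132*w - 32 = 12*w^3 - 156*w^2 + 273*w - 99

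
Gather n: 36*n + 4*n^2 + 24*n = 4*n^2 + 60*n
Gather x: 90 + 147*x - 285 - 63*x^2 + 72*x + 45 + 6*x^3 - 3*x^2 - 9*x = 6*x^3 - 66*x^2 + 210*x - 150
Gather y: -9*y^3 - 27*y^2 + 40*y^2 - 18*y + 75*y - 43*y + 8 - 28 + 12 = -9*y^3 + 13*y^2 + 14*y - 8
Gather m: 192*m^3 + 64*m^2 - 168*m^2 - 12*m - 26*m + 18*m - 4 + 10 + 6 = 192*m^3 - 104*m^2 - 20*m + 12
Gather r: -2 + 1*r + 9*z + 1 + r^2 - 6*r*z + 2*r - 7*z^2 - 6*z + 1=r^2 + r*(3 - 6*z) - 7*z^2 + 3*z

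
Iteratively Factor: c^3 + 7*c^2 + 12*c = (c + 4)*(c^2 + 3*c) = c*(c + 4)*(c + 3)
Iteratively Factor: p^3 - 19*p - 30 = (p + 3)*(p^2 - 3*p - 10) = (p + 2)*(p + 3)*(p - 5)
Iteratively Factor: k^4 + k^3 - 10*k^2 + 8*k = (k)*(k^3 + k^2 - 10*k + 8) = k*(k - 1)*(k^2 + 2*k - 8) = k*(k - 2)*(k - 1)*(k + 4)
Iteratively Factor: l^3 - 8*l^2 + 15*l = (l - 5)*(l^2 - 3*l) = l*(l - 5)*(l - 3)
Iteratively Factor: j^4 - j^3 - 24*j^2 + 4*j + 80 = (j + 2)*(j^3 - 3*j^2 - 18*j + 40) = (j - 5)*(j + 2)*(j^2 + 2*j - 8) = (j - 5)*(j - 2)*(j + 2)*(j + 4)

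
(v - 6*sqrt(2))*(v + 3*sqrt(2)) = v^2 - 3*sqrt(2)*v - 36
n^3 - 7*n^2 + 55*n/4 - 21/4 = (n - 7/2)*(n - 3)*(n - 1/2)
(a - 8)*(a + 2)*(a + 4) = a^3 - 2*a^2 - 40*a - 64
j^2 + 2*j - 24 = (j - 4)*(j + 6)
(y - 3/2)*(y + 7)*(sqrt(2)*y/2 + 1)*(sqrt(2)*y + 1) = y^4 + 3*sqrt(2)*y^3/2 + 11*y^3/2 - 19*y^2/2 + 33*sqrt(2)*y^2/4 - 63*sqrt(2)*y/4 + 11*y/2 - 21/2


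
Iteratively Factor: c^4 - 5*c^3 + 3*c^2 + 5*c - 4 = (c + 1)*(c^3 - 6*c^2 + 9*c - 4) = (c - 1)*(c + 1)*(c^2 - 5*c + 4) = (c - 1)^2*(c + 1)*(c - 4)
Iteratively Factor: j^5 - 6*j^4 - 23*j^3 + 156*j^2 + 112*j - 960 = (j - 5)*(j^4 - j^3 - 28*j^2 + 16*j + 192) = (j - 5)*(j + 4)*(j^3 - 5*j^2 - 8*j + 48) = (j - 5)*(j - 4)*(j + 4)*(j^2 - j - 12) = (j - 5)*(j - 4)^2*(j + 4)*(j + 3)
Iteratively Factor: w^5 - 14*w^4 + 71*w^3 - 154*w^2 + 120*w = (w)*(w^4 - 14*w^3 + 71*w^2 - 154*w + 120) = w*(w - 3)*(w^3 - 11*w^2 + 38*w - 40) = w*(w - 5)*(w - 3)*(w^2 - 6*w + 8) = w*(w - 5)*(w - 3)*(w - 2)*(w - 4)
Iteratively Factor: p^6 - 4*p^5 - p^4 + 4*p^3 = (p - 1)*(p^5 - 3*p^4 - 4*p^3) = (p - 4)*(p - 1)*(p^4 + p^3) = p*(p - 4)*(p - 1)*(p^3 + p^2) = p*(p - 4)*(p - 1)*(p + 1)*(p^2) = p^2*(p - 4)*(p - 1)*(p + 1)*(p)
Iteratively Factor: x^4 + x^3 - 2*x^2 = (x)*(x^3 + x^2 - 2*x) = x^2*(x^2 + x - 2) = x^2*(x + 2)*(x - 1)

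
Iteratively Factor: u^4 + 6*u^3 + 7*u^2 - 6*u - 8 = (u + 1)*(u^3 + 5*u^2 + 2*u - 8) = (u - 1)*(u + 1)*(u^2 + 6*u + 8) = (u - 1)*(u + 1)*(u + 2)*(u + 4)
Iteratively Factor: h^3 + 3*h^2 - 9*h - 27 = (h + 3)*(h^2 - 9) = (h - 3)*(h + 3)*(h + 3)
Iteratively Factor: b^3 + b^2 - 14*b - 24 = (b + 3)*(b^2 - 2*b - 8) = (b - 4)*(b + 3)*(b + 2)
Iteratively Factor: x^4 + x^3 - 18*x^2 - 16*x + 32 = (x + 4)*(x^3 - 3*x^2 - 6*x + 8) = (x - 1)*(x + 4)*(x^2 - 2*x - 8) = (x - 1)*(x + 2)*(x + 4)*(x - 4)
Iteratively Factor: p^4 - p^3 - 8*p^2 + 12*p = (p + 3)*(p^3 - 4*p^2 + 4*p) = (p - 2)*(p + 3)*(p^2 - 2*p) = p*(p - 2)*(p + 3)*(p - 2)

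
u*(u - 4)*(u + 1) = u^3 - 3*u^2 - 4*u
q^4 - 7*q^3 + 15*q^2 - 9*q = q*(q - 3)^2*(q - 1)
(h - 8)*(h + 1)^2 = h^3 - 6*h^2 - 15*h - 8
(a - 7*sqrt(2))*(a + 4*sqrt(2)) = a^2 - 3*sqrt(2)*a - 56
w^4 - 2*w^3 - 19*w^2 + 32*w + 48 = (w - 4)*(w - 3)*(w + 1)*(w + 4)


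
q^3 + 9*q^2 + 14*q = q*(q + 2)*(q + 7)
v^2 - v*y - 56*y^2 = (v - 8*y)*(v + 7*y)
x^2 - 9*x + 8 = (x - 8)*(x - 1)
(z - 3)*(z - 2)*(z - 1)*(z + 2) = z^4 - 4*z^3 - z^2 + 16*z - 12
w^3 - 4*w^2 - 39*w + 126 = (w - 7)*(w - 3)*(w + 6)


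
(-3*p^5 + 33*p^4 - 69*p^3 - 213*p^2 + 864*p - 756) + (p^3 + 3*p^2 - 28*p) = -3*p^5 + 33*p^4 - 68*p^3 - 210*p^2 + 836*p - 756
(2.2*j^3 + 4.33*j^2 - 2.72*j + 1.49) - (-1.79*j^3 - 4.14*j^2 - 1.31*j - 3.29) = 3.99*j^3 + 8.47*j^2 - 1.41*j + 4.78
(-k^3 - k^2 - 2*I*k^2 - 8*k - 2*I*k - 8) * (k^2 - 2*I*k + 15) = -k^5 - k^4 - 27*k^3 - 27*k^2 - 14*I*k^2 - 120*k - 14*I*k - 120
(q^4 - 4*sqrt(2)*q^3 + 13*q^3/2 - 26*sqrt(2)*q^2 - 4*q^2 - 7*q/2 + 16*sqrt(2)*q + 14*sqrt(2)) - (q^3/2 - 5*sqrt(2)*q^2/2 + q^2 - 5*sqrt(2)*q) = q^4 - 4*sqrt(2)*q^3 + 6*q^3 - 47*sqrt(2)*q^2/2 - 5*q^2 - 7*q/2 + 21*sqrt(2)*q + 14*sqrt(2)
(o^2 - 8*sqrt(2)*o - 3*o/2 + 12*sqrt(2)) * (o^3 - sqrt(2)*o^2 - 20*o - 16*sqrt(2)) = o^5 - 9*sqrt(2)*o^4 - 3*o^4/2 - 4*o^3 + 27*sqrt(2)*o^3/2 + 6*o^2 + 144*sqrt(2)*o^2 - 216*sqrt(2)*o + 256*o - 384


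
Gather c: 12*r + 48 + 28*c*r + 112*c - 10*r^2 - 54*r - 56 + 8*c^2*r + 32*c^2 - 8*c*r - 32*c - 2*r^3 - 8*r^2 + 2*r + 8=c^2*(8*r + 32) + c*(20*r + 80) - 2*r^3 - 18*r^2 - 40*r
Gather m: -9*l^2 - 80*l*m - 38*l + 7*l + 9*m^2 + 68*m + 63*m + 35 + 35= -9*l^2 - 31*l + 9*m^2 + m*(131 - 80*l) + 70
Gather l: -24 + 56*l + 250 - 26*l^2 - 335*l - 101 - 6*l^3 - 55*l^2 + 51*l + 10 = -6*l^3 - 81*l^2 - 228*l + 135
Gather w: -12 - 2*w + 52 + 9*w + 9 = 7*w + 49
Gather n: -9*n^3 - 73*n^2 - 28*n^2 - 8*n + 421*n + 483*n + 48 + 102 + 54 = -9*n^3 - 101*n^2 + 896*n + 204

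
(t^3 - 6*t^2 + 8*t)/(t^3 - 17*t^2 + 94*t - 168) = t*(t - 2)/(t^2 - 13*t + 42)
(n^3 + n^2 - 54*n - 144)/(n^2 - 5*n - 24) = n + 6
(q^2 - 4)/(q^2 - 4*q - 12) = (q - 2)/(q - 6)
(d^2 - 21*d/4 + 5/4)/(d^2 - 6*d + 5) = (d - 1/4)/(d - 1)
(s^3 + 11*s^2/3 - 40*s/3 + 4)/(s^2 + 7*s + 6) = (3*s^2 - 7*s + 2)/(3*(s + 1))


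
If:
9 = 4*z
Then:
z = 9/4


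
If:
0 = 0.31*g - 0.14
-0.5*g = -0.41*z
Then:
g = 0.45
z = 0.55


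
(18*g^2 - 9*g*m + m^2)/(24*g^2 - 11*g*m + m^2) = (6*g - m)/(8*g - m)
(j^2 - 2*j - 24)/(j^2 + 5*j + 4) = (j - 6)/(j + 1)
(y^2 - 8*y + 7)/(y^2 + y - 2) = (y - 7)/(y + 2)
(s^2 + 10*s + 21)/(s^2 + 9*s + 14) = (s + 3)/(s + 2)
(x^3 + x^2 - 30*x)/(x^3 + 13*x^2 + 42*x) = (x - 5)/(x + 7)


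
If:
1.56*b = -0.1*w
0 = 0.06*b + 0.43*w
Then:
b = 0.00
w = 0.00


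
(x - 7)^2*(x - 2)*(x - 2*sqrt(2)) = x^4 - 16*x^3 - 2*sqrt(2)*x^3 + 32*sqrt(2)*x^2 + 77*x^2 - 154*sqrt(2)*x - 98*x + 196*sqrt(2)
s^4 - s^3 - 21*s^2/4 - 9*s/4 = s*(s - 3)*(s + 1/2)*(s + 3/2)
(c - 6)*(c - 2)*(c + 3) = c^3 - 5*c^2 - 12*c + 36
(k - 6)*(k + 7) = k^2 + k - 42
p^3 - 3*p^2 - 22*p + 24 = (p - 6)*(p - 1)*(p + 4)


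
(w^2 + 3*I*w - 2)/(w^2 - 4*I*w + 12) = (w + I)/(w - 6*I)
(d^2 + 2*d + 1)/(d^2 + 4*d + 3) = (d + 1)/(d + 3)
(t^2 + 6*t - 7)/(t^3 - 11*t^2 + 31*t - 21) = (t + 7)/(t^2 - 10*t + 21)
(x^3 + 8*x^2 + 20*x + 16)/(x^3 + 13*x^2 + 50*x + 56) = (x + 2)/(x + 7)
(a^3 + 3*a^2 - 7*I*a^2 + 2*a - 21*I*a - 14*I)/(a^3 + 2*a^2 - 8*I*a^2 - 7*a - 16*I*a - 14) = (a + 1)/(a - I)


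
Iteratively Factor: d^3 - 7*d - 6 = (d + 2)*(d^2 - 2*d - 3) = (d - 3)*(d + 2)*(d + 1)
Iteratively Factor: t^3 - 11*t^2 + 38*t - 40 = (t - 5)*(t^2 - 6*t + 8) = (t - 5)*(t - 4)*(t - 2)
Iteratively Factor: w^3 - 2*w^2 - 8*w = (w)*(w^2 - 2*w - 8) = w*(w - 4)*(w + 2)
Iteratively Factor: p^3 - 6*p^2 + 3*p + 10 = (p + 1)*(p^2 - 7*p + 10) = (p - 2)*(p + 1)*(p - 5)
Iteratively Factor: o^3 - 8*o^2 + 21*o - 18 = (o - 3)*(o^2 - 5*o + 6) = (o - 3)^2*(o - 2)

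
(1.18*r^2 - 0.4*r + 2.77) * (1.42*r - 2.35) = 1.6756*r^3 - 3.341*r^2 + 4.8734*r - 6.5095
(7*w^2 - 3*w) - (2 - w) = 7*w^2 - 2*w - 2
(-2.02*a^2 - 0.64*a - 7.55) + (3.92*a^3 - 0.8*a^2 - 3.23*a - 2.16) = 3.92*a^3 - 2.82*a^2 - 3.87*a - 9.71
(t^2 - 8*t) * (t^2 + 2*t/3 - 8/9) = t^4 - 22*t^3/3 - 56*t^2/9 + 64*t/9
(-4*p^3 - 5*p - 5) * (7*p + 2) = -28*p^4 - 8*p^3 - 35*p^2 - 45*p - 10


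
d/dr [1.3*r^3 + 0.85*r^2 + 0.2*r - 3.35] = 3.9*r^2 + 1.7*r + 0.2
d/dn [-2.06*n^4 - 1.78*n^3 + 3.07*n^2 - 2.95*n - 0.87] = -8.24*n^3 - 5.34*n^2 + 6.14*n - 2.95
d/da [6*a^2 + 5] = 12*a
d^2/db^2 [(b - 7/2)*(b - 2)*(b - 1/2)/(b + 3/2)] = 2*(8*b^3 + 36*b^2 + 54*b - 253)/(8*b^3 + 36*b^2 + 54*b + 27)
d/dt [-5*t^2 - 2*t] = -10*t - 2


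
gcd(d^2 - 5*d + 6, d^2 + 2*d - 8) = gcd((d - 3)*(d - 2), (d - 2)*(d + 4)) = d - 2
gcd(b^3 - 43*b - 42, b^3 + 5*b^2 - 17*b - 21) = b + 1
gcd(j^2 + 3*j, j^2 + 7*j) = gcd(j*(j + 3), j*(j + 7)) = j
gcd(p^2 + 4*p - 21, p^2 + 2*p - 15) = p - 3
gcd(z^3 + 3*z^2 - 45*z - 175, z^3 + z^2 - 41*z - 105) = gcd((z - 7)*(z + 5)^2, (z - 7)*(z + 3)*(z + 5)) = z^2 - 2*z - 35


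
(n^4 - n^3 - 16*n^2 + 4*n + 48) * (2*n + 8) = 2*n^5 + 6*n^4 - 40*n^3 - 120*n^2 + 128*n + 384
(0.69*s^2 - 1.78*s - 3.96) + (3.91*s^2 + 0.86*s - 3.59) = 4.6*s^2 - 0.92*s - 7.55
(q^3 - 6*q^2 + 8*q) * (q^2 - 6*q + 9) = q^5 - 12*q^4 + 53*q^3 - 102*q^2 + 72*q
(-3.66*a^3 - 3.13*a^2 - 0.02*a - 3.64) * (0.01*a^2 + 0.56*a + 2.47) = -0.0366*a^5 - 2.0809*a^4 - 10.7932*a^3 - 7.7787*a^2 - 2.0878*a - 8.9908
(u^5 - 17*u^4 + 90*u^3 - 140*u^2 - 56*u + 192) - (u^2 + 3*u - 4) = u^5 - 17*u^4 + 90*u^3 - 141*u^2 - 59*u + 196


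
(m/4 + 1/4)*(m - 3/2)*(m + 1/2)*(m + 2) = m^4/4 + m^3/2 - 7*m^2/16 - 17*m/16 - 3/8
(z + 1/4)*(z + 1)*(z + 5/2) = z^3 + 15*z^2/4 + 27*z/8 + 5/8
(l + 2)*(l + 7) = l^2 + 9*l + 14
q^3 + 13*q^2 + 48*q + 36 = (q + 1)*(q + 6)^2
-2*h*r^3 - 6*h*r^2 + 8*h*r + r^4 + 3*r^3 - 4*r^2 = r*(-2*h + r)*(r - 1)*(r + 4)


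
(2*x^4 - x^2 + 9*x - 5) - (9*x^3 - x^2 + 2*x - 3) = 2*x^4 - 9*x^3 + 7*x - 2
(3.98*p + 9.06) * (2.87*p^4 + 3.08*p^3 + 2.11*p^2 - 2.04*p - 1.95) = 11.4226*p^5 + 38.2606*p^4 + 36.3026*p^3 + 10.9974*p^2 - 26.2434*p - 17.667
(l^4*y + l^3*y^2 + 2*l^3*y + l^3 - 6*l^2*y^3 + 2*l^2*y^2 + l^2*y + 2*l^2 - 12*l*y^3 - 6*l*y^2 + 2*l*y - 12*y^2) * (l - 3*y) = l^5*y - 2*l^4*y^2 + 2*l^4*y + l^4 - 9*l^3*y^3 - 4*l^3*y^2 - 2*l^3*y + 2*l^3 + 18*l^2*y^4 - 18*l^2*y^3 - 9*l^2*y^2 - 4*l^2*y + 36*l*y^4 + 18*l*y^3 - 18*l*y^2 + 36*y^3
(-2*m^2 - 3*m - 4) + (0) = -2*m^2 - 3*m - 4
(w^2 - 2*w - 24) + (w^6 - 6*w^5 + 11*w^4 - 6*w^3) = w^6 - 6*w^5 + 11*w^4 - 6*w^3 + w^2 - 2*w - 24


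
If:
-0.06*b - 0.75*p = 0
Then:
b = -12.5*p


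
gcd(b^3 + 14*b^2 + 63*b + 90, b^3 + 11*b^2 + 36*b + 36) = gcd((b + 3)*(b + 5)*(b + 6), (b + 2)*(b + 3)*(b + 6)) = b^2 + 9*b + 18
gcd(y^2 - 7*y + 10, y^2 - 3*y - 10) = y - 5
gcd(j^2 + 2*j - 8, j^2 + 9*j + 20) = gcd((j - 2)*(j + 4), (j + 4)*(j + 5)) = j + 4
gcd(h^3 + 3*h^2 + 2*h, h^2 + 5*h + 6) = h + 2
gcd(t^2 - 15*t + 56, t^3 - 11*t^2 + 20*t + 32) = t - 8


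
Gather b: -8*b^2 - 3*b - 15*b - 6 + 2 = -8*b^2 - 18*b - 4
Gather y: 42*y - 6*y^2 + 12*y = -6*y^2 + 54*y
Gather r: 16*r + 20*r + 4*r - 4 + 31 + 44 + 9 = 40*r + 80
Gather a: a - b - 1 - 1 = a - b - 2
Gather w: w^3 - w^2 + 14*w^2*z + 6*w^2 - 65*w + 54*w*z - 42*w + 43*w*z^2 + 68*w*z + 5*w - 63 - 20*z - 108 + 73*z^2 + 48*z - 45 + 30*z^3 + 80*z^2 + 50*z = w^3 + w^2*(14*z + 5) + w*(43*z^2 + 122*z - 102) + 30*z^3 + 153*z^2 + 78*z - 216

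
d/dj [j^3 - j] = 3*j^2 - 1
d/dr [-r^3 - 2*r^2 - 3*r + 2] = -3*r^2 - 4*r - 3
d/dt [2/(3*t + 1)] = -6/(3*t + 1)^2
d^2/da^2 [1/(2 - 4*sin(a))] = (sin(a) - cos(2*a) - 3)/(2*sin(a) - 1)^3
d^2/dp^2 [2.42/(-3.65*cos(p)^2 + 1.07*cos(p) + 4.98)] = (-128.9618*(1 - cos(p)^2)^2 + 28.35393*cos(p)^3 - 243.204918*cos(p)^2 - 43.812648*cos(p) + 222.479796)/(-3.65*cos(p)^2 + 1.07*cos(p) + 4.98)^3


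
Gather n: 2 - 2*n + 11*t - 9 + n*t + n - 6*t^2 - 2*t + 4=n*(t - 1) - 6*t^2 + 9*t - 3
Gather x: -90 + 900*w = 900*w - 90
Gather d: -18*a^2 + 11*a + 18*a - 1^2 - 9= -18*a^2 + 29*a - 10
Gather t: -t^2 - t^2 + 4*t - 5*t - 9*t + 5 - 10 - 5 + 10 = -2*t^2 - 10*t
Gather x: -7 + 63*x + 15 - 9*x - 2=54*x + 6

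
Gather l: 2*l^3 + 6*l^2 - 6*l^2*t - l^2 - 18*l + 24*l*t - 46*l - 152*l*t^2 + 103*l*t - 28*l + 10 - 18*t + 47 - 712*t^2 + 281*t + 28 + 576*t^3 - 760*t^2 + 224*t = 2*l^3 + l^2*(5 - 6*t) + l*(-152*t^2 + 127*t - 92) + 576*t^3 - 1472*t^2 + 487*t + 85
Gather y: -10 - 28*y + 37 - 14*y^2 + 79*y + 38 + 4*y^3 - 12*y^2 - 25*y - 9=4*y^3 - 26*y^2 + 26*y + 56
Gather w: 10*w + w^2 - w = w^2 + 9*w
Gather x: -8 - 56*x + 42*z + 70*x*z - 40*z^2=x*(70*z - 56) - 40*z^2 + 42*z - 8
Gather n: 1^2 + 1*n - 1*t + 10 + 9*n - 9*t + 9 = 10*n - 10*t + 20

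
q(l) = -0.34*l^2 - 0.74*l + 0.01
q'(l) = -0.68*l - 0.74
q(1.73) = -2.29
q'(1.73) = -1.92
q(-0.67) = 0.35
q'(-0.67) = -0.28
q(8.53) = -31.04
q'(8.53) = -6.54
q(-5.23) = -5.42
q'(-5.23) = 2.82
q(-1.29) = 0.40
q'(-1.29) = 0.14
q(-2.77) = -0.55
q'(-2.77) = 1.14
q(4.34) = -9.61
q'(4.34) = -3.69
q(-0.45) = 0.27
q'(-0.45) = -0.43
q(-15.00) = -65.39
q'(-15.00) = 9.46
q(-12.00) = -40.07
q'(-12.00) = 7.42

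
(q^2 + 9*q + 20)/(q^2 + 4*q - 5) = (q + 4)/(q - 1)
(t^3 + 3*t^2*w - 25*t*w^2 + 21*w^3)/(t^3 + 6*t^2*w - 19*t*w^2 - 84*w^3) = (t^2 - 4*t*w + 3*w^2)/(t^2 - t*w - 12*w^2)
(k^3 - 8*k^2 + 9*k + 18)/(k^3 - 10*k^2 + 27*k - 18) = (k + 1)/(k - 1)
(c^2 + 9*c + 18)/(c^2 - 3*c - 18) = (c + 6)/(c - 6)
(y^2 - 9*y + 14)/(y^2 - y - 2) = (y - 7)/(y + 1)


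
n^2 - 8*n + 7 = (n - 7)*(n - 1)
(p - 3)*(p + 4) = p^2 + p - 12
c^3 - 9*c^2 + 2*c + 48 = (c - 8)*(c - 3)*(c + 2)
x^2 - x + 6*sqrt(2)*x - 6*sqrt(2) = (x - 1)*(x + 6*sqrt(2))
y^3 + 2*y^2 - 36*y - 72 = (y - 6)*(y + 2)*(y + 6)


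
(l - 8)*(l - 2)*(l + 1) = l^3 - 9*l^2 + 6*l + 16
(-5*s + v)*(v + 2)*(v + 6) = -5*s*v^2 - 40*s*v - 60*s + v^3 + 8*v^2 + 12*v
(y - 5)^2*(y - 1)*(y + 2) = y^4 - 9*y^3 + 13*y^2 + 45*y - 50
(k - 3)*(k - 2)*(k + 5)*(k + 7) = k^4 + 7*k^3 - 19*k^2 - 103*k + 210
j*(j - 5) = j^2 - 5*j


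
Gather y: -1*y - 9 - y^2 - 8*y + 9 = -y^2 - 9*y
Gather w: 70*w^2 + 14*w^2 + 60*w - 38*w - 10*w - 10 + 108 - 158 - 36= 84*w^2 + 12*w - 96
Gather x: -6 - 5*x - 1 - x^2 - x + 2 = -x^2 - 6*x - 5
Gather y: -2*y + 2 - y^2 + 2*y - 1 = 1 - y^2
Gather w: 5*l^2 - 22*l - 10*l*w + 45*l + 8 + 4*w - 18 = 5*l^2 + 23*l + w*(4 - 10*l) - 10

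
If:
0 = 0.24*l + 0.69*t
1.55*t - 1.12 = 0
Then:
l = -2.08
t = 0.72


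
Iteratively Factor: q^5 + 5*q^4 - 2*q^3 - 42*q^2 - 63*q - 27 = (q + 3)*(q^4 + 2*q^3 - 8*q^2 - 18*q - 9) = (q + 3)^2*(q^3 - q^2 - 5*q - 3) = (q + 1)*(q + 3)^2*(q^2 - 2*q - 3) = (q + 1)^2*(q + 3)^2*(q - 3)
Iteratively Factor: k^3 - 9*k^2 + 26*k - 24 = (k - 2)*(k^2 - 7*k + 12) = (k - 4)*(k - 2)*(k - 3)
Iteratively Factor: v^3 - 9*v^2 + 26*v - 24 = (v - 4)*(v^2 - 5*v + 6) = (v - 4)*(v - 3)*(v - 2)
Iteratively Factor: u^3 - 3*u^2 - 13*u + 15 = (u - 5)*(u^2 + 2*u - 3) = (u - 5)*(u - 1)*(u + 3)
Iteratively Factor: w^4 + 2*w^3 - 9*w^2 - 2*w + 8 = (w + 4)*(w^3 - 2*w^2 - w + 2) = (w - 1)*(w + 4)*(w^2 - w - 2) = (w - 1)*(w + 1)*(w + 4)*(w - 2)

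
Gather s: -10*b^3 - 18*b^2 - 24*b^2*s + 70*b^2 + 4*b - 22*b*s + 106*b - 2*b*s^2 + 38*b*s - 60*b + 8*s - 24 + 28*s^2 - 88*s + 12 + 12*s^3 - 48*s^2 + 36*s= -10*b^3 + 52*b^2 + 50*b + 12*s^3 + s^2*(-2*b - 20) + s*(-24*b^2 + 16*b - 44) - 12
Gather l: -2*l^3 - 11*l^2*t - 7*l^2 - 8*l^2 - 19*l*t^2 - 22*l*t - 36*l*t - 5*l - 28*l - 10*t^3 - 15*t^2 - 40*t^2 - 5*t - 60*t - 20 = -2*l^3 + l^2*(-11*t - 15) + l*(-19*t^2 - 58*t - 33) - 10*t^3 - 55*t^2 - 65*t - 20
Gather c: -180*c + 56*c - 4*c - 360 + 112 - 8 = -128*c - 256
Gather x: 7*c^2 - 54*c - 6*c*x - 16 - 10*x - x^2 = 7*c^2 - 54*c - x^2 + x*(-6*c - 10) - 16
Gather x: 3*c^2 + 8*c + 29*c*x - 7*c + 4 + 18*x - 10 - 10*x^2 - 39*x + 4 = 3*c^2 + c - 10*x^2 + x*(29*c - 21) - 2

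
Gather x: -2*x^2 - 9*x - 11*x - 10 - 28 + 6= -2*x^2 - 20*x - 32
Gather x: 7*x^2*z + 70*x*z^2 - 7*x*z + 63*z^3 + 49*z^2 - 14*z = 7*x^2*z + x*(70*z^2 - 7*z) + 63*z^3 + 49*z^2 - 14*z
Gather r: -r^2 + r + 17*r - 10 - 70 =-r^2 + 18*r - 80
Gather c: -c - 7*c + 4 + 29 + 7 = 40 - 8*c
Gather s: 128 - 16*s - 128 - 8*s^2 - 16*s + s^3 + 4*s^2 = s^3 - 4*s^2 - 32*s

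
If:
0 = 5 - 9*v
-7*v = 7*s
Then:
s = -5/9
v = 5/9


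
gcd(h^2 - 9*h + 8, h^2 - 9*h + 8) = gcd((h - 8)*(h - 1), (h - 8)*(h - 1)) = h^2 - 9*h + 8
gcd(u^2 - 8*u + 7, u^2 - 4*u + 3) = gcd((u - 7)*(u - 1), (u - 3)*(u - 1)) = u - 1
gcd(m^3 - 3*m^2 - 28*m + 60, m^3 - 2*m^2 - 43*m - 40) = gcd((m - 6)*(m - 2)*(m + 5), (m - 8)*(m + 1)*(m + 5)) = m + 5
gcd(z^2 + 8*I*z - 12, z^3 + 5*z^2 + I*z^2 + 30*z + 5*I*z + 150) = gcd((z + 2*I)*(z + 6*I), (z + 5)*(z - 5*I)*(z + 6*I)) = z + 6*I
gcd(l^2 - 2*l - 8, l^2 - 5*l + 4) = l - 4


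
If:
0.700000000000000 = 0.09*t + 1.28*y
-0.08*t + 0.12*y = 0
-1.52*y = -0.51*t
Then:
No Solution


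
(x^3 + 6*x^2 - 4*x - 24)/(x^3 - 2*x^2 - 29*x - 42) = (x^2 + 4*x - 12)/(x^2 - 4*x - 21)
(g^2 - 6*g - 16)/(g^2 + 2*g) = (g - 8)/g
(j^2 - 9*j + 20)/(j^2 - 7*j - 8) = (-j^2 + 9*j - 20)/(-j^2 + 7*j + 8)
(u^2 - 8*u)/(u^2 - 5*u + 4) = u*(u - 8)/(u^2 - 5*u + 4)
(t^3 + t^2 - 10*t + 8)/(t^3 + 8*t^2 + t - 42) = (t^2 + 3*t - 4)/(t^2 + 10*t + 21)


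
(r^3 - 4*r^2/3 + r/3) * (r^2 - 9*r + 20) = r^5 - 31*r^4/3 + 97*r^3/3 - 89*r^2/3 + 20*r/3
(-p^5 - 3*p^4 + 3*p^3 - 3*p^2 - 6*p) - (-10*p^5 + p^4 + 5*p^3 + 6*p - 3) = 9*p^5 - 4*p^4 - 2*p^3 - 3*p^2 - 12*p + 3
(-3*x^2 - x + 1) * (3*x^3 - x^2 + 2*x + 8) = -9*x^5 - 2*x^3 - 27*x^2 - 6*x + 8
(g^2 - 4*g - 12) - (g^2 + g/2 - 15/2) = -9*g/2 - 9/2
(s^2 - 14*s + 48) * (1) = s^2 - 14*s + 48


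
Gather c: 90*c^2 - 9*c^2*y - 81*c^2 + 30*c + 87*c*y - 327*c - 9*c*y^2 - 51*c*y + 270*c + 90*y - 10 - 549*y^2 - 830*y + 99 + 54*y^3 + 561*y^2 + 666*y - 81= c^2*(9 - 9*y) + c*(-9*y^2 + 36*y - 27) + 54*y^3 + 12*y^2 - 74*y + 8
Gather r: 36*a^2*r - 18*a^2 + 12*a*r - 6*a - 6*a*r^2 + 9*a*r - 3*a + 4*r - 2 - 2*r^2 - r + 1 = -18*a^2 - 9*a + r^2*(-6*a - 2) + r*(36*a^2 + 21*a + 3) - 1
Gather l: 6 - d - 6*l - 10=-d - 6*l - 4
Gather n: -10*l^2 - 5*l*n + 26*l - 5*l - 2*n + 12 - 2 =-10*l^2 + 21*l + n*(-5*l - 2) + 10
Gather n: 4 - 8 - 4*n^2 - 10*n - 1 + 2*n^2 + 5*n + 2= -2*n^2 - 5*n - 3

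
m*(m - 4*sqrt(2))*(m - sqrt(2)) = m^3 - 5*sqrt(2)*m^2 + 8*m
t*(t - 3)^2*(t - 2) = t^4 - 8*t^3 + 21*t^2 - 18*t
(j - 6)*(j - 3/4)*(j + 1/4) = j^3 - 13*j^2/2 + 45*j/16 + 9/8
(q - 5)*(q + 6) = q^2 + q - 30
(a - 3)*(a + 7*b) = a^2 + 7*a*b - 3*a - 21*b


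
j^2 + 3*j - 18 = (j - 3)*(j + 6)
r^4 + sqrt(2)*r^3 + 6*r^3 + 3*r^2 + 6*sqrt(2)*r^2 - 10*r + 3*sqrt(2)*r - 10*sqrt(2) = (r - 1)*(r + 2)*(r + 5)*(r + sqrt(2))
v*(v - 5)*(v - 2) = v^3 - 7*v^2 + 10*v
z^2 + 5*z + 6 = (z + 2)*(z + 3)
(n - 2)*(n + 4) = n^2 + 2*n - 8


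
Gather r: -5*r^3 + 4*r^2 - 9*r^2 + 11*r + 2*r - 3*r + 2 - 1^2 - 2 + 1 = -5*r^3 - 5*r^2 + 10*r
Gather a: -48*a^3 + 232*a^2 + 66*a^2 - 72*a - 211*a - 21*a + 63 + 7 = -48*a^3 + 298*a^2 - 304*a + 70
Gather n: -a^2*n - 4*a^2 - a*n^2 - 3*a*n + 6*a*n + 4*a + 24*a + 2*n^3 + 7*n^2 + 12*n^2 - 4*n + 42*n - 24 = -4*a^2 + 28*a + 2*n^3 + n^2*(19 - a) + n*(-a^2 + 3*a + 38) - 24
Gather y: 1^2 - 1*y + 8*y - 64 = 7*y - 63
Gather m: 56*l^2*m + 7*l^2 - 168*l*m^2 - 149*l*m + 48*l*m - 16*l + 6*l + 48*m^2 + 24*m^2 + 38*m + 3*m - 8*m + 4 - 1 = 7*l^2 - 10*l + m^2*(72 - 168*l) + m*(56*l^2 - 101*l + 33) + 3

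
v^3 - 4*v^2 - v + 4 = (v - 4)*(v - 1)*(v + 1)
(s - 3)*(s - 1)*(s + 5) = s^3 + s^2 - 17*s + 15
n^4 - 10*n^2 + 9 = (n - 3)*(n - 1)*(n + 1)*(n + 3)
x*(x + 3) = x^2 + 3*x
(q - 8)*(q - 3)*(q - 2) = q^3 - 13*q^2 + 46*q - 48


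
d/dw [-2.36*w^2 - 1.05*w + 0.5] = -4.72*w - 1.05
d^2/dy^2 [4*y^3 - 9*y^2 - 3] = 24*y - 18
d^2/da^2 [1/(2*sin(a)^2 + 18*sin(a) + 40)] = (-4*sin(a)^4 - 27*sin(a)^3 + 5*sin(a)^2 + 234*sin(a) + 122)/(2*(sin(a)^2 + 9*sin(a) + 20)^3)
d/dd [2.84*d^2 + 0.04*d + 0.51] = 5.68*d + 0.04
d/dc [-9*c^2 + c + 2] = 1 - 18*c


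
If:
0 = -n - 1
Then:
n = -1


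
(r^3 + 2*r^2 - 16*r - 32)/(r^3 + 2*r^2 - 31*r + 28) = (r^2 + 6*r + 8)/(r^2 + 6*r - 7)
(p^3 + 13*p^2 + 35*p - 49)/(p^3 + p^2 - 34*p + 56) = (p^2 + 6*p - 7)/(p^2 - 6*p + 8)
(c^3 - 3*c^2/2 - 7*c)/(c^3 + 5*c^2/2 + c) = (2*c - 7)/(2*c + 1)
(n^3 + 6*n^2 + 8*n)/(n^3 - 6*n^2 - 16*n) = (n + 4)/(n - 8)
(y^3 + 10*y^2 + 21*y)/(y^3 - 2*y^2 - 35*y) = (y^2 + 10*y + 21)/(y^2 - 2*y - 35)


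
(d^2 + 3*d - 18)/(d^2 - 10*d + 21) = (d + 6)/(d - 7)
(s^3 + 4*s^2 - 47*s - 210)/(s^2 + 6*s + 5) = (s^2 - s - 42)/(s + 1)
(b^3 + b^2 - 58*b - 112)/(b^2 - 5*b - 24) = (b^2 + 9*b + 14)/(b + 3)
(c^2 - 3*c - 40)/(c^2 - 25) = (c - 8)/(c - 5)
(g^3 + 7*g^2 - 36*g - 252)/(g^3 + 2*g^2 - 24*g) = (g^2 + g - 42)/(g*(g - 4))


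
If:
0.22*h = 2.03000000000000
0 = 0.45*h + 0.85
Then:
No Solution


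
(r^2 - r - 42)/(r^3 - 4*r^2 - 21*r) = (r + 6)/(r*(r + 3))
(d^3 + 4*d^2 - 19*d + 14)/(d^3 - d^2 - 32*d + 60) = (d^2 + 6*d - 7)/(d^2 + d - 30)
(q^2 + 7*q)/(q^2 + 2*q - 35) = q/(q - 5)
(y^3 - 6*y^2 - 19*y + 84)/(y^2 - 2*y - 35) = (y^2 + y - 12)/(y + 5)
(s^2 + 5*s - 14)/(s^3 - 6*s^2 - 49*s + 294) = (s - 2)/(s^2 - 13*s + 42)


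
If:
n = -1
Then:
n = -1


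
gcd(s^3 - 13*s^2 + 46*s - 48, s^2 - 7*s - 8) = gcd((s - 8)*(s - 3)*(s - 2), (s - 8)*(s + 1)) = s - 8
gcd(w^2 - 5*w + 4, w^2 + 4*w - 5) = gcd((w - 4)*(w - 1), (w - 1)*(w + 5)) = w - 1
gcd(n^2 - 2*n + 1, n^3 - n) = n - 1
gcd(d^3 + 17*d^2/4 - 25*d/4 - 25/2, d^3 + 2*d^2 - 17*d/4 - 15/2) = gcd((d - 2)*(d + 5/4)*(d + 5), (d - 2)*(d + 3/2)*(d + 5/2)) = d - 2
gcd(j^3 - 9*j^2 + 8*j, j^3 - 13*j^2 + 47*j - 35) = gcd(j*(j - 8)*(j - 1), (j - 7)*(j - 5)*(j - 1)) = j - 1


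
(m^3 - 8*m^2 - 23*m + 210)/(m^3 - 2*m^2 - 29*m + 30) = (m - 7)/(m - 1)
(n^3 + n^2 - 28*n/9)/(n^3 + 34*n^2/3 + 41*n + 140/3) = n*(3*n - 4)/(3*(n^2 + 9*n + 20))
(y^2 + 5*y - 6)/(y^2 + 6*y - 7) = (y + 6)/(y + 7)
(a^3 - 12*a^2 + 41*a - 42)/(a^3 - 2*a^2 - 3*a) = (a^2 - 9*a + 14)/(a*(a + 1))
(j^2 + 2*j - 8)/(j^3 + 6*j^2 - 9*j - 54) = (j^2 + 2*j - 8)/(j^3 + 6*j^2 - 9*j - 54)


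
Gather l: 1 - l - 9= -l - 8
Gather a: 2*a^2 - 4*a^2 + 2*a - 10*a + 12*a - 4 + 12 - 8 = -2*a^2 + 4*a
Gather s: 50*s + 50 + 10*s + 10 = 60*s + 60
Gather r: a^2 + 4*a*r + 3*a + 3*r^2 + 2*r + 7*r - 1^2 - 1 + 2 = a^2 + 3*a + 3*r^2 + r*(4*a + 9)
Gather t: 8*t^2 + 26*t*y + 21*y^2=8*t^2 + 26*t*y + 21*y^2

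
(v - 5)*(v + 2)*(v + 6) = v^3 + 3*v^2 - 28*v - 60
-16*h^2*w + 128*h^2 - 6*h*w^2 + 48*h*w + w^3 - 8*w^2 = (-8*h + w)*(2*h + w)*(w - 8)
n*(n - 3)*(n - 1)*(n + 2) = n^4 - 2*n^3 - 5*n^2 + 6*n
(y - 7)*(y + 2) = y^2 - 5*y - 14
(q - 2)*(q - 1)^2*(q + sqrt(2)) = q^4 - 4*q^3 + sqrt(2)*q^3 - 4*sqrt(2)*q^2 + 5*q^2 - 2*q + 5*sqrt(2)*q - 2*sqrt(2)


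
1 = 1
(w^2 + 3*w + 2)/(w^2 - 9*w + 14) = (w^2 + 3*w + 2)/(w^2 - 9*w + 14)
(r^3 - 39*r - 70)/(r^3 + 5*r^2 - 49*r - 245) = (r + 2)/(r + 7)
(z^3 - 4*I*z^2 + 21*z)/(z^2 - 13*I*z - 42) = z*(z + 3*I)/(z - 6*I)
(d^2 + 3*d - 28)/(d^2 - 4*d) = (d + 7)/d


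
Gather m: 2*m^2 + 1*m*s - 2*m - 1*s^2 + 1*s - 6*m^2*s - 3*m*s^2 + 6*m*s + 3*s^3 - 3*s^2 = m^2*(2 - 6*s) + m*(-3*s^2 + 7*s - 2) + 3*s^3 - 4*s^2 + s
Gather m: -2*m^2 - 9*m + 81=-2*m^2 - 9*m + 81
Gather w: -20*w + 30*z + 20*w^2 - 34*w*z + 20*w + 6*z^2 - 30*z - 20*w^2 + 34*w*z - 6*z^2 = 0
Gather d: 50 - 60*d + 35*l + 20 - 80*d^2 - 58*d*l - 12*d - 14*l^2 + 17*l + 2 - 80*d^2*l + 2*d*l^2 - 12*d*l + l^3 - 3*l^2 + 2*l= d^2*(-80*l - 80) + d*(2*l^2 - 70*l - 72) + l^3 - 17*l^2 + 54*l + 72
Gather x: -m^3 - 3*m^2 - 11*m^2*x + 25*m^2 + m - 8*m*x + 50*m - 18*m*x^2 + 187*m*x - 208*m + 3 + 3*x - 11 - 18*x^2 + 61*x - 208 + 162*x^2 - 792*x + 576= -m^3 + 22*m^2 - 157*m + x^2*(144 - 18*m) + x*(-11*m^2 + 179*m - 728) + 360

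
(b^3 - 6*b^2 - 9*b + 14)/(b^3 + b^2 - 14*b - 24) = (b^2 - 8*b + 7)/(b^2 - b - 12)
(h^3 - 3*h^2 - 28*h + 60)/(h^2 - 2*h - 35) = (h^2 - 8*h + 12)/(h - 7)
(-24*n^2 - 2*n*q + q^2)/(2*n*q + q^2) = (-24*n^2 - 2*n*q + q^2)/(q*(2*n + q))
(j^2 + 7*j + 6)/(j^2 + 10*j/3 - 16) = 3*(j + 1)/(3*j - 8)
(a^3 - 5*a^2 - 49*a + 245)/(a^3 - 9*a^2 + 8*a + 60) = (a^2 - 49)/(a^2 - 4*a - 12)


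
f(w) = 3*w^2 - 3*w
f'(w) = 6*w - 3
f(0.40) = -0.72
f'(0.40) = -0.60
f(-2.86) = 33.12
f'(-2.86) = -20.16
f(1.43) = 1.84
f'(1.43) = 5.58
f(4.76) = 53.69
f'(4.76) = 25.56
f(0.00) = 0.00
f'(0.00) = -3.00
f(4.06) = 37.27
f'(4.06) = 21.36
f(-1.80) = 15.12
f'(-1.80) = -13.80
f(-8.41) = 237.41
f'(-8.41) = -53.46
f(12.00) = 396.00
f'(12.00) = 69.00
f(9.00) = 216.00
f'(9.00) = 51.00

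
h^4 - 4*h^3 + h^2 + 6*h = h*(h - 3)*(h - 2)*(h + 1)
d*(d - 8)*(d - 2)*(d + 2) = d^4 - 8*d^3 - 4*d^2 + 32*d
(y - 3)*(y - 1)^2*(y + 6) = y^4 + y^3 - 23*y^2 + 39*y - 18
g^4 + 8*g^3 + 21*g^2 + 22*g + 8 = (g + 1)^2*(g + 2)*(g + 4)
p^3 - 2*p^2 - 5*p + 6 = (p - 3)*(p - 1)*(p + 2)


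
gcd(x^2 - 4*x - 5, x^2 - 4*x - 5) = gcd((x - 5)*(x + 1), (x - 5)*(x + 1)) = x^2 - 4*x - 5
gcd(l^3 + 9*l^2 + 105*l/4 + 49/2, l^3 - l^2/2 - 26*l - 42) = l^2 + 11*l/2 + 7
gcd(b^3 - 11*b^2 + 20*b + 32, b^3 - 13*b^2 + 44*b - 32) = b^2 - 12*b + 32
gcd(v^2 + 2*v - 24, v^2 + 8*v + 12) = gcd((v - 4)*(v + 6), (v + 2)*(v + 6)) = v + 6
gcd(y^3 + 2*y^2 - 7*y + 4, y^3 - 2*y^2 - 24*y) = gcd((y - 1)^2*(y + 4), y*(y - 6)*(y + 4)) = y + 4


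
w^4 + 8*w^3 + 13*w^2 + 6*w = w*(w + 1)^2*(w + 6)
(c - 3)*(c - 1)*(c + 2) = c^3 - 2*c^2 - 5*c + 6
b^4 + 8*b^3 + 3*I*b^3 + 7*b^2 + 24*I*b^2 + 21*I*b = b*(b + 1)*(b + 7)*(b + 3*I)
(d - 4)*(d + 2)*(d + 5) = d^3 + 3*d^2 - 18*d - 40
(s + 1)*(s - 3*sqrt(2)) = s^2 - 3*sqrt(2)*s + s - 3*sqrt(2)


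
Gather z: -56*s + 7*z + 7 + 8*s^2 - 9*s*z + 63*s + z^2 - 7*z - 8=8*s^2 - 9*s*z + 7*s + z^2 - 1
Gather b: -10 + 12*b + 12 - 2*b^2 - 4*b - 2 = -2*b^2 + 8*b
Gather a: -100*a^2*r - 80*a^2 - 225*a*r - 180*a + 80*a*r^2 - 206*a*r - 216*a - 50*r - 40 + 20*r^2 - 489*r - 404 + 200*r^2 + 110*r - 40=a^2*(-100*r - 80) + a*(80*r^2 - 431*r - 396) + 220*r^2 - 429*r - 484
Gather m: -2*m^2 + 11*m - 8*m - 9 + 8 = -2*m^2 + 3*m - 1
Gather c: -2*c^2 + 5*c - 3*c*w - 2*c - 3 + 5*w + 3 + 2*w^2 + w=-2*c^2 + c*(3 - 3*w) + 2*w^2 + 6*w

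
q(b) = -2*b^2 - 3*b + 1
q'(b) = -4*b - 3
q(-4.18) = -21.40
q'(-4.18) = 13.72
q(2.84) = -23.65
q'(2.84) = -14.36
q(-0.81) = 2.12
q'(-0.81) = 0.24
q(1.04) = -4.28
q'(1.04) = -7.16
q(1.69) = -9.78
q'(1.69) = -9.76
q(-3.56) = -13.67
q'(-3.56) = 11.24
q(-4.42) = -24.81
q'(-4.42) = 14.68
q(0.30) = -0.08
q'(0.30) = -4.20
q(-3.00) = -8.00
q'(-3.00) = 9.00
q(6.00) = -89.00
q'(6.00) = -27.00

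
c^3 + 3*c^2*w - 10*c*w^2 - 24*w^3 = (c - 3*w)*(c + 2*w)*(c + 4*w)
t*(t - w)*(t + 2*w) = t^3 + t^2*w - 2*t*w^2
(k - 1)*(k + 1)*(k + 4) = k^3 + 4*k^2 - k - 4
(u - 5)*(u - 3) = u^2 - 8*u + 15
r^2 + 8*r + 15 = (r + 3)*(r + 5)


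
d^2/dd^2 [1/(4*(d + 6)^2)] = 3/(2*(d + 6)^4)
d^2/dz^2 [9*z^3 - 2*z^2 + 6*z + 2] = 54*z - 4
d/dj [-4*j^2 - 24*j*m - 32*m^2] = -8*j - 24*m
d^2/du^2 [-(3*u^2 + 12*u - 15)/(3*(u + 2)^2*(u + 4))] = 2*(-u^4 - 8*u^3 + 30*u^2 + 328*u + 596)/(u^7 + 20*u^6 + 168*u^5 + 768*u^4 + 2064*u^3 + 3264*u^2 + 2816*u + 1024)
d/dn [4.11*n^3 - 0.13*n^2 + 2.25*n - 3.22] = 12.33*n^2 - 0.26*n + 2.25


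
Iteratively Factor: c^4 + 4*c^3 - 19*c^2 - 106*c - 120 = (c + 2)*(c^3 + 2*c^2 - 23*c - 60) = (c + 2)*(c + 3)*(c^2 - c - 20) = (c - 5)*(c + 2)*(c + 3)*(c + 4)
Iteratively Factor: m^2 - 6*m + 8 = (m - 4)*(m - 2)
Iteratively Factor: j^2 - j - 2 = (j - 2)*(j + 1)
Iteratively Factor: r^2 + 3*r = (r + 3)*(r)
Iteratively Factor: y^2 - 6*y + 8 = (y - 4)*(y - 2)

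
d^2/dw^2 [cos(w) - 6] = -cos(w)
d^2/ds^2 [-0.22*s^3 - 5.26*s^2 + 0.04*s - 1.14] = -1.32*s - 10.52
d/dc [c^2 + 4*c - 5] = 2*c + 4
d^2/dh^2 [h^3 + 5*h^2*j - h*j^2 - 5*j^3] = 6*h + 10*j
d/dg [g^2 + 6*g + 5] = 2*g + 6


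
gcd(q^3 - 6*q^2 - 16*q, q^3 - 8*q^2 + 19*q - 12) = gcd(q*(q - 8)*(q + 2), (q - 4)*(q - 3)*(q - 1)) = 1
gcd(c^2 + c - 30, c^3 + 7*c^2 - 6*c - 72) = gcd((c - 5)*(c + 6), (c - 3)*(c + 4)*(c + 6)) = c + 6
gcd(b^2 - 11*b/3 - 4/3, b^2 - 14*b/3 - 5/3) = b + 1/3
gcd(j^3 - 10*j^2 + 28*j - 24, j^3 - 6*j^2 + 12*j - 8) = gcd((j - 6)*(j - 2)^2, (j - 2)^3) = j^2 - 4*j + 4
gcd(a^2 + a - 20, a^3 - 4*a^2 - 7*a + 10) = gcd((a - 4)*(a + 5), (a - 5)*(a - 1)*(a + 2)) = 1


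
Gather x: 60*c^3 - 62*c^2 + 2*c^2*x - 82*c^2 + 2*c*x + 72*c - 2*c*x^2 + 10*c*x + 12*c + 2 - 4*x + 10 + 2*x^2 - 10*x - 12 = 60*c^3 - 144*c^2 + 84*c + x^2*(2 - 2*c) + x*(2*c^2 + 12*c - 14)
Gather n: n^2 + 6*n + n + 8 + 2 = n^2 + 7*n + 10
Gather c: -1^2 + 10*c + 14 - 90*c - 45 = -80*c - 32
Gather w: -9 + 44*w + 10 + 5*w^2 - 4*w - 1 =5*w^2 + 40*w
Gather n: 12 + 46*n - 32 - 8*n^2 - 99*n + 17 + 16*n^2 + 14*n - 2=8*n^2 - 39*n - 5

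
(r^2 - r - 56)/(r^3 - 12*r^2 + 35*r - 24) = (r + 7)/(r^2 - 4*r + 3)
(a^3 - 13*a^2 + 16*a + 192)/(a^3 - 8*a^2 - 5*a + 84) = (a^2 - 16*a + 64)/(a^2 - 11*a + 28)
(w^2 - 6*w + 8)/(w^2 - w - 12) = (w - 2)/(w + 3)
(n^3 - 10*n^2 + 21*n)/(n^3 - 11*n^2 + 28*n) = (n - 3)/(n - 4)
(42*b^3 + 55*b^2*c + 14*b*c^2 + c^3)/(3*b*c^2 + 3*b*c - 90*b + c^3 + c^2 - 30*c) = (42*b^3 + 55*b^2*c + 14*b*c^2 + c^3)/(3*b*c^2 + 3*b*c - 90*b + c^3 + c^2 - 30*c)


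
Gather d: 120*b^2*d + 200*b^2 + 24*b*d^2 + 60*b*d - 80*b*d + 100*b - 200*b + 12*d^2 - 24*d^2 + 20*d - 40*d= 200*b^2 - 100*b + d^2*(24*b - 12) + d*(120*b^2 - 20*b - 20)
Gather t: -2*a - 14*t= -2*a - 14*t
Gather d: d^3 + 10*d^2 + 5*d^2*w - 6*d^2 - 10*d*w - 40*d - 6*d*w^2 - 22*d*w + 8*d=d^3 + d^2*(5*w + 4) + d*(-6*w^2 - 32*w - 32)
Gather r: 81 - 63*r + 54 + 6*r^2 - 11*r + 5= 6*r^2 - 74*r + 140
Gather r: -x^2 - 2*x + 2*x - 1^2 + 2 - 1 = -x^2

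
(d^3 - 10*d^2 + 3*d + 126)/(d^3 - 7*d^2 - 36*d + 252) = (d + 3)/(d + 6)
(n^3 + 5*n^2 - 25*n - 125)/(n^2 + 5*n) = n - 25/n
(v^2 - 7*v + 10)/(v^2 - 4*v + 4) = (v - 5)/(v - 2)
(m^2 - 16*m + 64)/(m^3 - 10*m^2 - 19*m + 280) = (m - 8)/(m^2 - 2*m - 35)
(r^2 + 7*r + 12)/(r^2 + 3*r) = (r + 4)/r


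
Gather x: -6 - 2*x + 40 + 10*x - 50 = 8*x - 16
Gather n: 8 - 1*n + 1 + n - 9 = 0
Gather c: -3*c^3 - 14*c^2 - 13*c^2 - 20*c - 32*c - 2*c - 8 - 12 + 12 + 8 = -3*c^3 - 27*c^2 - 54*c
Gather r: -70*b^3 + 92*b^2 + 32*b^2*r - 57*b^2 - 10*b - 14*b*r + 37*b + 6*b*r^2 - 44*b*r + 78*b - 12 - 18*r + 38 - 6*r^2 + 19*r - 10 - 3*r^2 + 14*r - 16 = -70*b^3 + 35*b^2 + 105*b + r^2*(6*b - 9) + r*(32*b^2 - 58*b + 15)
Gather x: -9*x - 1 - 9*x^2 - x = -9*x^2 - 10*x - 1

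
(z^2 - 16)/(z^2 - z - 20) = (z - 4)/(z - 5)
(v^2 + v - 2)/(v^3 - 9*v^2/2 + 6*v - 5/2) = 2*(v + 2)/(2*v^2 - 7*v + 5)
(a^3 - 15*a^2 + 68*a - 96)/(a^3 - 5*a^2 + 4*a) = (a^2 - 11*a + 24)/(a*(a - 1))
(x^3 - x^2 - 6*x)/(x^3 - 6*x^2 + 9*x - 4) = x*(x^2 - x - 6)/(x^3 - 6*x^2 + 9*x - 4)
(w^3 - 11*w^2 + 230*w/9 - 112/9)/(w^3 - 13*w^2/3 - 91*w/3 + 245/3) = (3*w^2 - 26*w + 16)/(3*(w^2 - 2*w - 35))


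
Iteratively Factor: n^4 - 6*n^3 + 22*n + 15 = (n + 1)*(n^3 - 7*n^2 + 7*n + 15) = (n + 1)^2*(n^2 - 8*n + 15) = (n - 3)*(n + 1)^2*(n - 5)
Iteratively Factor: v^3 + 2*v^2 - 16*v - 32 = (v - 4)*(v^2 + 6*v + 8) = (v - 4)*(v + 4)*(v + 2)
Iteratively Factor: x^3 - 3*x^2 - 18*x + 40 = (x - 2)*(x^2 - x - 20) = (x - 2)*(x + 4)*(x - 5)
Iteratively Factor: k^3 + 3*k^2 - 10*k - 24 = (k + 4)*(k^2 - k - 6) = (k + 2)*(k + 4)*(k - 3)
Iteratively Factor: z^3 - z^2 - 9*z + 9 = (z - 3)*(z^2 + 2*z - 3) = (z - 3)*(z - 1)*(z + 3)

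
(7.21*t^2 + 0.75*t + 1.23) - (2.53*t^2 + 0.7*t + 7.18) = 4.68*t^2 + 0.05*t - 5.95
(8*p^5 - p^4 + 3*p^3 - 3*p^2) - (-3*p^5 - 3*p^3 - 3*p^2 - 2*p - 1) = 11*p^5 - p^4 + 6*p^3 + 2*p + 1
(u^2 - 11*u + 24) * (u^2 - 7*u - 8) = u^4 - 18*u^3 + 93*u^2 - 80*u - 192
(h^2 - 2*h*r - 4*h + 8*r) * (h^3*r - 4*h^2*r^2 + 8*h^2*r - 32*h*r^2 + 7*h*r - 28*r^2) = h^5*r - 6*h^4*r^2 + 4*h^4*r + 8*h^3*r^3 - 24*h^3*r^2 - 25*h^3*r + 32*h^2*r^3 + 150*h^2*r^2 - 28*h^2*r - 200*h*r^3 + 168*h*r^2 - 224*r^3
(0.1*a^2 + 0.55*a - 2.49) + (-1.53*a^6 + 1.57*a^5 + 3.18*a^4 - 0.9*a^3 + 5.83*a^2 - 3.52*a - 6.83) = -1.53*a^6 + 1.57*a^5 + 3.18*a^4 - 0.9*a^3 + 5.93*a^2 - 2.97*a - 9.32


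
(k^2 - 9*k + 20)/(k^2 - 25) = (k - 4)/(k + 5)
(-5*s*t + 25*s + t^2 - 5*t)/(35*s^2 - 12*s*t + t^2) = (5 - t)/(7*s - t)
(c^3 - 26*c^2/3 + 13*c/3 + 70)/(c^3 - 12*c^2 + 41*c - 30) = (c + 7/3)/(c - 1)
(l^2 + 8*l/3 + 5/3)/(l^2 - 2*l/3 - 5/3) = (3*l + 5)/(3*l - 5)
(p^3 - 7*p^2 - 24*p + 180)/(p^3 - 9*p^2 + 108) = (p + 5)/(p + 3)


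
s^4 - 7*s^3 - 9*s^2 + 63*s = s*(s - 7)*(s - 3)*(s + 3)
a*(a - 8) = a^2 - 8*a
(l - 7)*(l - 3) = l^2 - 10*l + 21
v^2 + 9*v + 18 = (v + 3)*(v + 6)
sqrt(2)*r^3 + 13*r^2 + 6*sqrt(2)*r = r*(r + 6*sqrt(2))*(sqrt(2)*r + 1)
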